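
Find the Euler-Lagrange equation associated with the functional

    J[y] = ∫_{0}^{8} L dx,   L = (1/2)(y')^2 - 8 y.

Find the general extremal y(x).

The Lagrangian is L = (1/2)(y')^2 - 8 y.
∂L/∂y = -8.
∂L/∂y' = y'.
The Euler-Lagrange equation d/dx(∂L/∂y') − ∂L/∂y = 0 becomes:
    y'' + 8 = 0
General solution: y(x) = -4 x^2 + A x + B, where A and B are arbitrary constants fixed by the endpoint conditions.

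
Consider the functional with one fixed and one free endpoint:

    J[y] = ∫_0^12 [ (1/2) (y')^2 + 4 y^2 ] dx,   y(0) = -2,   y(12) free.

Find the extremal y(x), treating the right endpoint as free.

The Lagrangian L = (1/2) (y')^2 + 4 y^2 gives
    ∂L/∂y = 8 y,   ∂L/∂y' = y'.
Euler-Lagrange: y'' − 8 y = 0.
With k = sqrt(8), the general solution is
    y(x) = A cosh(sqrt(8) x) + B sinh(sqrt(8) x).
Fixed left endpoint y(0) = -2 ⇒ A = -2.
The right endpoint x = 12 is free, so the natural (transversality) condition is ∂L/∂y' |_{x=12} = 0, i.e. y'(12) = 0.
Compute y'(x) = A k sinh(k x) + B k cosh(k x), so
    y'(12) = A k sinh(k·12) + B k cosh(k·12) = 0
    ⇒ B = −A tanh(k·12) = 2 tanh(sqrt(8)·12).
Therefore the extremal is
    y(x) = −2 cosh(sqrt(8) x) + 2 tanh(sqrt(8)·12) sinh(sqrt(8) x).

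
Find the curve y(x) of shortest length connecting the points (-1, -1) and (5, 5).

Arc-length functional: J[y] = ∫ sqrt(1 + (y')^2) dx.
Lagrangian L = sqrt(1 + (y')^2) has no explicit y dependence, so ∂L/∂y = 0 and the Euler-Lagrange equation gives
    d/dx( y' / sqrt(1 + (y')^2) ) = 0  ⇒  y' / sqrt(1 + (y')^2) = const.
Hence y' is constant, so y(x) is affine.
Fitting the endpoints (-1, -1) and (5, 5):
    slope m = (5 − (-1)) / (5 − (-1)) = 1,
    intercept c = (-1) − m·(-1) = 0.
Extremal: y(x) = x.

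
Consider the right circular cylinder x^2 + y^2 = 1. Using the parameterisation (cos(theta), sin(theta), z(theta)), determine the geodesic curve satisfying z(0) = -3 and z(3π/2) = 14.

Parameterise the cylinder of radius R = 1 as
    r(θ) = (cos θ, sin θ, z(θ)).
The arc-length element is
    ds = sqrt(1 + (dz/dθ)^2) dθ,
so the Lagrangian is L = sqrt(1 + z'^2).
L depends on z' only, not on z or θ, so ∂L/∂z = 0 and
    ∂L/∂z' = z' / sqrt(1 + z'^2).
The Euler-Lagrange equation gives
    d/dθ( z' / sqrt(1 + z'^2) ) = 0,
so z' is constant. Integrating once:
    z(θ) = a θ + b,
a helix on the cylinder (a straight line when the cylinder is unrolled). The constants a, b are determined by the endpoint conditions.
With endpoint conditions z(0) = -3 and z(3π/2) = 14: from z(0) = b we get b = -3, and a·3π/2 + -3 = 14 gives a = 34/(3π), so
    z(θ) = (34/(3π)) θ − 3.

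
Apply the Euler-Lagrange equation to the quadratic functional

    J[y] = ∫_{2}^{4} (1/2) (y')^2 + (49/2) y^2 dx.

The Lagrangian is L = (1/2) (y')^2 + (49/2) y^2.
Compute ∂L/∂y = 49y, ∂L/∂y' = y'.
The Euler-Lagrange equation d/dx(∂L/∂y') − ∂L/∂y = 0 reduces to
    y'' − 49 y = 0.
Its general solution is
    y(x) = A e^(7x) + B e^(−7x),
with A, B fixed by the endpoint conditions.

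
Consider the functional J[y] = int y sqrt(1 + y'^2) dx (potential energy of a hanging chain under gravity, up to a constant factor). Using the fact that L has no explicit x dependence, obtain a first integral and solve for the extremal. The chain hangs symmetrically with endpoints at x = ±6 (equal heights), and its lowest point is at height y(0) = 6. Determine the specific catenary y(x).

The Lagrangian L(y, y') = y sqrt(1 + y'^2) has no explicit x dependence, so the Beltrami identity applies:
    L − y' ∂L/∂y' = C.
Compute ∂L/∂y' = y · y' / sqrt(1 + y'^2). Then
    L − y' ∂L/∂y'
    = y sqrt(1 + y'^2) − y · y'^2 / sqrt(1 + y'^2)
    = y (1 + y'^2 − y'^2) / sqrt(1 + y'^2)
    = y / sqrt(1 + y'^2) = C.
Squaring gives y^2 = C^2 (1 + y'^2), i.e.
    y'^2 = y^2 / C^2 − 1.
Separating variables,
    dy / sqrt(y^2 − C^2) = dx / C,
and integrating gives arccosh(y / C) = (x − a)/C, so
    y(x) = C cosh((x − a)/C),
the catenary. The constants C and a are fixed by the two endpoint conditions (and, for the hanging-chain problem, the length constraint selects C).
Now fit the given data. The endpoints x = ±6 are symmetric at equal height, so the catenary is even about its minimum: a = 0 and y(x) = C cosh(x/C). The lowest point is y(0) = C cosh(0) = C, and we are told y(0) = 6, so C = 6. Therefore
    y(x) = 6 cosh(x/6),
and at the endpoints
    y(±6) = 6 cosh(6/6).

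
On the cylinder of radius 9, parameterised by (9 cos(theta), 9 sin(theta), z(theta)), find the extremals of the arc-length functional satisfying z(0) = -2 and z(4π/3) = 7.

Parameterise the cylinder of radius R = 9 as
    r(θ) = (9 cos θ, 9 sin θ, z(θ)).
The arc-length element is
    ds = sqrt(81 + (dz/dθ)^2) dθ,
so the Lagrangian is L = sqrt(81 + z'^2).
L depends on z' only, not on z or θ, so ∂L/∂z = 0 and
    ∂L/∂z' = z' / sqrt(81 + z'^2).
The Euler-Lagrange equation gives
    d/dθ( z' / sqrt(81 + z'^2) ) = 0,
so z' is constant. Integrating once:
    z(θ) = a θ + b,
a helix on the cylinder (a straight line when the cylinder is unrolled). The constants a, b are determined by the endpoint conditions.
With endpoint conditions z(0) = -2 and z(4π/3) = 7: from z(0) = b we get b = -2, and a·4π/3 + -2 = 7 gives a = 27/(4π), so
    z(θ) = (27/(4π)) θ − 2.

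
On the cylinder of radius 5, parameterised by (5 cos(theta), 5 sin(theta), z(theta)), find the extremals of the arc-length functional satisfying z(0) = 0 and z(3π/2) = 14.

Parameterise the cylinder of radius R = 5 as
    r(θ) = (5 cos θ, 5 sin θ, z(θ)).
The arc-length element is
    ds = sqrt(25 + (dz/dθ)^2) dθ,
so the Lagrangian is L = sqrt(25 + z'^2).
L depends on z' only, not on z or θ, so ∂L/∂z = 0 and
    ∂L/∂z' = z' / sqrt(25 + z'^2).
The Euler-Lagrange equation gives
    d/dθ( z' / sqrt(25 + z'^2) ) = 0,
so z' is constant. Integrating once:
    z(θ) = a θ + b,
a helix on the cylinder (a straight line when the cylinder is unrolled). The constants a, b are determined by the endpoint conditions.
With endpoint conditions z(0) = 0 and z(3π/2) = 14: from z(0) = b we get b = 0, and a·3π/2 + 0 = 14 gives a = 28/(3π), so
    z(θ) = (28/(3π)) θ.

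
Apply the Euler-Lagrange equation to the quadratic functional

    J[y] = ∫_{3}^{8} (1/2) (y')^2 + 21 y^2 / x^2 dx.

The Lagrangian is L = (1/2) (y')^2 + 21 y^2 / x^2.
Compute ∂L/∂y = 42y/x^2, ∂L/∂y' = y'.
The Euler-Lagrange equation d/dx(∂L/∂y') − ∂L/∂y = 0 reduces to
    y'' − 42/x^2 · y = 0  (x > 0).
Its general solution is
    y(x) = A x^7 + B x^(-6),
with A, B fixed by the endpoint conditions.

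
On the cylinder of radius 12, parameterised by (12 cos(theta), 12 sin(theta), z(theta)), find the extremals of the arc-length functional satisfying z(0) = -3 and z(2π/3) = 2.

Parameterise the cylinder of radius R = 12 as
    r(θ) = (12 cos θ, 12 sin θ, z(θ)).
The arc-length element is
    ds = sqrt(144 + (dz/dθ)^2) dθ,
so the Lagrangian is L = sqrt(144 + z'^2).
L depends on z' only, not on z or θ, so ∂L/∂z = 0 and
    ∂L/∂z' = z' / sqrt(144 + z'^2).
The Euler-Lagrange equation gives
    d/dθ( z' / sqrt(144 + z'^2) ) = 0,
so z' is constant. Integrating once:
    z(θ) = a θ + b,
a helix on the cylinder (a straight line when the cylinder is unrolled). The constants a, b are determined by the endpoint conditions.
With endpoint conditions z(0) = -3 and z(2π/3) = 2: from z(0) = b we get b = -3, and a·2π/3 + -3 = 2 gives a = 15/(2π), so
    z(θ) = (15/(2π)) θ − 3.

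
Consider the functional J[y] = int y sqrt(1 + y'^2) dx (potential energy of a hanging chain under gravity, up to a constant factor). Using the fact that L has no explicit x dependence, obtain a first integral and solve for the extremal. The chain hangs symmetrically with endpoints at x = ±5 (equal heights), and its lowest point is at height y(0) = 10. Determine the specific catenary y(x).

The Lagrangian L(y, y') = y sqrt(1 + y'^2) has no explicit x dependence, so the Beltrami identity applies:
    L − y' ∂L/∂y' = C.
Compute ∂L/∂y' = y · y' / sqrt(1 + y'^2). Then
    L − y' ∂L/∂y'
    = y sqrt(1 + y'^2) − y · y'^2 / sqrt(1 + y'^2)
    = y (1 + y'^2 − y'^2) / sqrt(1 + y'^2)
    = y / sqrt(1 + y'^2) = C.
Squaring gives y^2 = C^2 (1 + y'^2), i.e.
    y'^2 = y^2 / C^2 − 1.
Separating variables,
    dy / sqrt(y^2 − C^2) = dx / C,
and integrating gives arccosh(y / C) = (x − a)/C, so
    y(x) = C cosh((x − a)/C),
the catenary. The constants C and a are fixed by the two endpoint conditions (and, for the hanging-chain problem, the length constraint selects C).
Now fit the given data. The endpoints x = ±5 are symmetric at equal height, so the catenary is even about its minimum: a = 0 and y(x) = C cosh(x/C). The lowest point is y(0) = C cosh(0) = C, and we are told y(0) = 10, so C = 10. Therefore
    y(x) = 10 cosh(x/10),
and at the endpoints
    y(±5) = 10 cosh(5/10).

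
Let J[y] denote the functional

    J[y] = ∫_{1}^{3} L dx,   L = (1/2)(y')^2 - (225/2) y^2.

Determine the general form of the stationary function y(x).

The Lagrangian is L = (1/2)(y')^2 - (225/2) y^2.
∂L/∂y = -225y.
∂L/∂y' = y'.
The Euler-Lagrange equation d/dx(∂L/∂y') − ∂L/∂y = 0 becomes:
    y'' + 225 y = 0
General solution: y(x) = A sin(15x) + B cos(15x), where A and B are arbitrary constants fixed by the endpoint conditions.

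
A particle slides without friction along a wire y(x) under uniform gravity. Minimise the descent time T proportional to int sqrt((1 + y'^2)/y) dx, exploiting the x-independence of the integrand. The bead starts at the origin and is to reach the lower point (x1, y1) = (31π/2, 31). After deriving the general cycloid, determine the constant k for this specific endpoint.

The Lagrangian L = sqrt((1 + y'^2) / y) has no explicit x dependence, so the Beltrami identity applies:
    L − y' ∂L/∂y' = C.
Compute ∂L/∂y' = y' / sqrt(y (1 + y'^2)).
Substitute:
    sqrt((1 + y'^2)/y) − y'·y' / sqrt(y (1 + y'^2))
    = (1 + y'^2) / sqrt(y (1 + y'^2)) − y'^2 / sqrt(y (1 + y'^2))
    = 1 / sqrt(y (1 + y'^2)) = C.
Squaring and rearranging gives the first integral
    y (1 + y'^2) = 1/C^2 =: k   (constant).
Solving this first-order ODE by the substitution
    y = (k/2)(1 − cos θ)
yields the cycloid parameterisation
    x(θ) = (k/2)(θ − sin θ),   y(θ) = (k/2)(1 − cos θ).
The constant k is fixed by the endpoint condition.
Now fit the given lower endpoint (x1, y1) = (31π/2, 31). At the bottom of the first arch (θ = π), the parametric equations give
    y(π) = (k/2)(1 − cos π) = k,
    x(π) = (k/2)(π − sin π) = kπ/2.
Matching y(π) = 31 gives k = 31, consistent with x(π) = 31π/2. Therefore the specific cycloid is
    x(θ) = (31/2)(θ − sin θ),   y(θ) = (31/2)(1 − cos θ).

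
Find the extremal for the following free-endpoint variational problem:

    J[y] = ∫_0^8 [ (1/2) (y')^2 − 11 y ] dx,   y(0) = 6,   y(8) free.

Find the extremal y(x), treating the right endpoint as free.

The Lagrangian L = (1/2) (y')^2 − 11 y gives
    ∂L/∂y = −11,   ∂L/∂y' = y'.
Euler-Lagrange: d/dx(y') − (−11) = 0, i.e. y'' + 11 = 0, so
    y(x) = −(11/2) x^2 + C1 x + C2.
Fixed left endpoint y(0) = 6 ⇒ C2 = 6.
The right endpoint x = 8 is free, so the natural (transversality) condition is ∂L/∂y' |_{x=8} = 0, i.e. y'(8) = 0.
Compute y'(x) = −11 x + C1, so y'(8) = −88 + C1 = 0 ⇒ C1 = 88.
Therefore the extremal is
    y(x) = −(11/2) x^2 + 88 x + 6.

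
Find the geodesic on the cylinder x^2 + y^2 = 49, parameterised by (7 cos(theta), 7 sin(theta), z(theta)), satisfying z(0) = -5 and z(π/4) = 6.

Parameterise the cylinder of radius R = 7 as
    r(θ) = (7 cos θ, 7 sin θ, z(θ)).
The arc-length element is
    ds = sqrt(49 + (dz/dθ)^2) dθ,
so the Lagrangian is L = sqrt(49 + z'^2).
L depends on z' only, not on z or θ, so ∂L/∂z = 0 and
    ∂L/∂z' = z' / sqrt(49 + z'^2).
The Euler-Lagrange equation gives
    d/dθ( z' / sqrt(49 + z'^2) ) = 0,
so z' is constant. Integrating once:
    z(θ) = a θ + b,
a helix on the cylinder (a straight line when the cylinder is unrolled). The constants a, b are determined by the endpoint conditions.
With endpoint conditions z(0) = -5 and z(π/4) = 6: from z(0) = b we get b = -5, and a·π/4 + -5 = 6 gives a = 44/π, so
    z(θ) = (44/π) θ − 5.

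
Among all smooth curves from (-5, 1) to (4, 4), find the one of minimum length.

Arc-length functional: J[y] = ∫ sqrt(1 + (y')^2) dx.
Lagrangian L = sqrt(1 + (y')^2) has no explicit y dependence, so ∂L/∂y = 0 and the Euler-Lagrange equation gives
    d/dx( y' / sqrt(1 + (y')^2) ) = 0  ⇒  y' / sqrt(1 + (y')^2) = const.
Hence y' is constant, so y(x) is affine.
Fitting the endpoints (-5, 1) and (4, 4):
    slope m = (4 − 1) / (4 − (-5)) = 1/3,
    intercept c = 1 − m·(-5) = 8/3.
Extremal: y(x) = (1/3) x + 8/3.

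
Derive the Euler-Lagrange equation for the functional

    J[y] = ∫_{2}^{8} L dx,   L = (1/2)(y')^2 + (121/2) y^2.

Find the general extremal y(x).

The Lagrangian is L = (1/2)(y')^2 + (121/2) y^2.
∂L/∂y = 121y.
∂L/∂y' = y'.
The Euler-Lagrange equation d/dx(∂L/∂y') − ∂L/∂y = 0 becomes:
    y'' - 121 y = 0
General solution: y(x) = A e^(11x) + B e^(-11x), where A and B are arbitrary constants fixed by the endpoint conditions.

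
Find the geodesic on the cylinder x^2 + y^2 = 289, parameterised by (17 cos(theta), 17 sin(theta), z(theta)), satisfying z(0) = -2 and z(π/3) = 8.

Parameterise the cylinder of radius R = 17 as
    r(θ) = (17 cos θ, 17 sin θ, z(θ)).
The arc-length element is
    ds = sqrt(289 + (dz/dθ)^2) dθ,
so the Lagrangian is L = sqrt(289 + z'^2).
L depends on z' only, not on z or θ, so ∂L/∂z = 0 and
    ∂L/∂z' = z' / sqrt(289 + z'^2).
The Euler-Lagrange equation gives
    d/dθ( z' / sqrt(289 + z'^2) ) = 0,
so z' is constant. Integrating once:
    z(θ) = a θ + b,
a helix on the cylinder (a straight line when the cylinder is unrolled). The constants a, b are determined by the endpoint conditions.
With endpoint conditions z(0) = -2 and z(π/3) = 8: from z(0) = b we get b = -2, and a·π/3 + -2 = 8 gives a = 30/π, so
    z(θ) = (30/π) θ − 2.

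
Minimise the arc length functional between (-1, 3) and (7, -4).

Arc-length functional: J[y] = ∫ sqrt(1 + (y')^2) dx.
Lagrangian L = sqrt(1 + (y')^2) has no explicit y dependence, so ∂L/∂y = 0 and the Euler-Lagrange equation gives
    d/dx( y' / sqrt(1 + (y')^2) ) = 0  ⇒  y' / sqrt(1 + (y')^2) = const.
Hence y' is constant, so y(x) is affine.
Fitting the endpoints (-1, 3) and (7, -4):
    slope m = ((-4) − 3) / (7 − (-1)) = -7/8,
    intercept c = 3 − m·(-1) = 17/8.
Extremal: y(x) = (-7/8) x + 17/8.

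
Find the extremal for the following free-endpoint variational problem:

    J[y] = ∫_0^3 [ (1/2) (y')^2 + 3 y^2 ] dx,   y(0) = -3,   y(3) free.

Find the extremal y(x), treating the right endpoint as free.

The Lagrangian L = (1/2) (y')^2 + 3 y^2 gives
    ∂L/∂y = 6 y,   ∂L/∂y' = y'.
Euler-Lagrange: y'' − 6 y = 0.
With k = sqrt(6), the general solution is
    y(x) = A cosh(sqrt(6) x) + B sinh(sqrt(6) x).
Fixed left endpoint y(0) = -3 ⇒ A = -3.
The right endpoint x = 3 is free, so the natural (transversality) condition is ∂L/∂y' |_{x=3} = 0, i.e. y'(3) = 0.
Compute y'(x) = A k sinh(k x) + B k cosh(k x), so
    y'(3) = A k sinh(k·3) + B k cosh(k·3) = 0
    ⇒ B = −A tanh(k·3) = 3 tanh(sqrt(6)·3).
Therefore the extremal is
    y(x) = −3 cosh(sqrt(6) x) + 3 tanh(sqrt(6)·3) sinh(sqrt(6) x).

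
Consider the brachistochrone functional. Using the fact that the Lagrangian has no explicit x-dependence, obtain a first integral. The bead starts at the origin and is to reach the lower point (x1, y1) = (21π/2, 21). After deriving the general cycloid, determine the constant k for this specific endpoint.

The Lagrangian L = sqrt((1 + y'^2) / y) has no explicit x dependence, so the Beltrami identity applies:
    L − y' ∂L/∂y' = C.
Compute ∂L/∂y' = y' / sqrt(y (1 + y'^2)).
Substitute:
    sqrt((1 + y'^2)/y) − y'·y' / sqrt(y (1 + y'^2))
    = (1 + y'^2) / sqrt(y (1 + y'^2)) − y'^2 / sqrt(y (1 + y'^2))
    = 1 / sqrt(y (1 + y'^2)) = C.
Squaring and rearranging gives the first integral
    y (1 + y'^2) = 1/C^2 =: k   (constant).
Solving this first-order ODE by the substitution
    y = (k/2)(1 − cos θ)
yields the cycloid parameterisation
    x(θ) = (k/2)(θ − sin θ),   y(θ) = (k/2)(1 − cos θ).
The constant k is fixed by the endpoint condition.
Now fit the given lower endpoint (x1, y1) = (21π/2, 21). At the bottom of the first arch (θ = π), the parametric equations give
    y(π) = (k/2)(1 − cos π) = k,
    x(π) = (k/2)(π − sin π) = kπ/2.
Matching y(π) = 21 gives k = 21, consistent with x(π) = 21π/2. Therefore the specific cycloid is
    x(θ) = (21/2)(θ − sin θ),   y(θ) = (21/2)(1 − cos θ).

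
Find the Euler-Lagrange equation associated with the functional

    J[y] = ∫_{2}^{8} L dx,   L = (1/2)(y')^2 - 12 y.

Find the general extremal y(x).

The Lagrangian is L = (1/2)(y')^2 - 12 y.
∂L/∂y = -12.
∂L/∂y' = y'.
The Euler-Lagrange equation d/dx(∂L/∂y') − ∂L/∂y = 0 becomes:
    y'' + 12 = 0
General solution: y(x) = -6 x^2 + A x + B, where A and B are arbitrary constants fixed by the endpoint conditions.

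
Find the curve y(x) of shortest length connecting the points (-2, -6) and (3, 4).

Arc-length functional: J[y] = ∫ sqrt(1 + (y')^2) dx.
Lagrangian L = sqrt(1 + (y')^2) has no explicit y dependence, so ∂L/∂y = 0 and the Euler-Lagrange equation gives
    d/dx( y' / sqrt(1 + (y')^2) ) = 0  ⇒  y' / sqrt(1 + (y')^2) = const.
Hence y' is constant, so y(x) is affine.
Fitting the endpoints (-2, -6) and (3, 4):
    slope m = (4 − (-6)) / (3 − (-2)) = 2,
    intercept c = (-6) − m·(-2) = -2.
Extremal: y(x) = 2 x - 2.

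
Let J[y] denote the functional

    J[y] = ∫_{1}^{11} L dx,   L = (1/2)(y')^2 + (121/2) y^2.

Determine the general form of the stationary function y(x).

The Lagrangian is L = (1/2)(y')^2 + (121/2) y^2.
∂L/∂y = 121y.
∂L/∂y' = y'.
The Euler-Lagrange equation d/dx(∂L/∂y') − ∂L/∂y = 0 becomes:
    y'' - 121 y = 0
General solution: y(x) = A e^(11x) + B e^(-11x), where A and B are arbitrary constants fixed by the endpoint conditions.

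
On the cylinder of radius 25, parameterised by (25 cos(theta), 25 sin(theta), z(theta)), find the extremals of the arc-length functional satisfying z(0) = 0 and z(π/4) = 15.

Parameterise the cylinder of radius R = 25 as
    r(θ) = (25 cos θ, 25 sin θ, z(θ)).
The arc-length element is
    ds = sqrt(625 + (dz/dθ)^2) dθ,
so the Lagrangian is L = sqrt(625 + z'^2).
L depends on z' only, not on z or θ, so ∂L/∂z = 0 and
    ∂L/∂z' = z' / sqrt(625 + z'^2).
The Euler-Lagrange equation gives
    d/dθ( z' / sqrt(625 + z'^2) ) = 0,
so z' is constant. Integrating once:
    z(θ) = a θ + b,
a helix on the cylinder (a straight line when the cylinder is unrolled). The constants a, b are determined by the endpoint conditions.
With endpoint conditions z(0) = 0 and z(π/4) = 15: from z(0) = b we get b = 0, and a·π/4 + 0 = 15 gives a = 60/π, so
    z(θ) = (60/π) θ.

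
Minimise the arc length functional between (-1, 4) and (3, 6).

Arc-length functional: J[y] = ∫ sqrt(1 + (y')^2) dx.
Lagrangian L = sqrt(1 + (y')^2) has no explicit y dependence, so ∂L/∂y = 0 and the Euler-Lagrange equation gives
    d/dx( y' / sqrt(1 + (y')^2) ) = 0  ⇒  y' / sqrt(1 + (y')^2) = const.
Hence y' is constant, so y(x) is affine.
Fitting the endpoints (-1, 4) and (3, 6):
    slope m = (6 − 4) / (3 − (-1)) = 1/2,
    intercept c = 4 − m·(-1) = 9/2.
Extremal: y(x) = (1/2) x + 9/2.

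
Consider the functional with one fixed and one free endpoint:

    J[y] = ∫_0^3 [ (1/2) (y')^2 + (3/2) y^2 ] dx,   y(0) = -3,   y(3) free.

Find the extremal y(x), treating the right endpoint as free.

The Lagrangian L = (1/2) (y')^2 + (3/2) y^2 gives
    ∂L/∂y = 3 y,   ∂L/∂y' = y'.
Euler-Lagrange: y'' − 3 y = 0.
With k = sqrt(3), the general solution is
    y(x) = A cosh(sqrt(3) x) + B sinh(sqrt(3) x).
Fixed left endpoint y(0) = -3 ⇒ A = -3.
The right endpoint x = 3 is free, so the natural (transversality) condition is ∂L/∂y' |_{x=3} = 0, i.e. y'(3) = 0.
Compute y'(x) = A k sinh(k x) + B k cosh(k x), so
    y'(3) = A k sinh(k·3) + B k cosh(k·3) = 0
    ⇒ B = −A tanh(k·3) = 3 tanh(sqrt(3)·3).
Therefore the extremal is
    y(x) = −3 cosh(sqrt(3) x) + 3 tanh(sqrt(3)·3) sinh(sqrt(3) x).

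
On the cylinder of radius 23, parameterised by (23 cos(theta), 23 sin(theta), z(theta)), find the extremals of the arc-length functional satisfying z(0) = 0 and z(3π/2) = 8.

Parameterise the cylinder of radius R = 23 as
    r(θ) = (23 cos θ, 23 sin θ, z(θ)).
The arc-length element is
    ds = sqrt(529 + (dz/dθ)^2) dθ,
so the Lagrangian is L = sqrt(529 + z'^2).
L depends on z' only, not on z or θ, so ∂L/∂z = 0 and
    ∂L/∂z' = z' / sqrt(529 + z'^2).
The Euler-Lagrange equation gives
    d/dθ( z' / sqrt(529 + z'^2) ) = 0,
so z' is constant. Integrating once:
    z(θ) = a θ + b,
a helix on the cylinder (a straight line when the cylinder is unrolled). The constants a, b are determined by the endpoint conditions.
With endpoint conditions z(0) = 0 and z(3π/2) = 8: from z(0) = b we get b = 0, and a·3π/2 + 0 = 8 gives a = 16/(3π), so
    z(θ) = (16/(3π)) θ.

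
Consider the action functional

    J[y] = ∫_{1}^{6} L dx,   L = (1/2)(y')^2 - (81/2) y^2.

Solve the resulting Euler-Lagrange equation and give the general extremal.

The Lagrangian is L = (1/2)(y')^2 - (81/2) y^2.
∂L/∂y = -81y.
∂L/∂y' = y'.
The Euler-Lagrange equation d/dx(∂L/∂y') − ∂L/∂y = 0 becomes:
    y'' + 81 y = 0
General solution: y(x) = A sin(9x) + B cos(9x), where A and B are arbitrary constants fixed by the endpoint conditions.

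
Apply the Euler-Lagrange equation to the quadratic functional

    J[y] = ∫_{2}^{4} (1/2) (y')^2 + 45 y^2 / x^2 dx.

The Lagrangian is L = (1/2) (y')^2 + 45 y^2 / x^2.
Compute ∂L/∂y = 90y/x^2, ∂L/∂y' = y'.
The Euler-Lagrange equation d/dx(∂L/∂y') − ∂L/∂y = 0 reduces to
    y'' − 90/x^2 · y = 0  (x > 0).
Its general solution is
    y(x) = A x^10 + B x^(-9),
with A, B fixed by the endpoint conditions.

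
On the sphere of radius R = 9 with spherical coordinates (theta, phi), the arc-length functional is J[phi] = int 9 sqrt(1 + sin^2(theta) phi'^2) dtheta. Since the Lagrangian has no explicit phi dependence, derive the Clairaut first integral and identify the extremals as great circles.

On the sphere of radius R = 9 with spherical coordinates (θ, φ), the induced metric is
    ds^2 = 81(dθ^2 + sin^2(θ) dφ^2).
Parameterise by θ; the arc-length functional is
    J[φ] = ∫ 9 sqrt(1 + sin^2(θ) (dφ/dθ)^2) dθ,
so L = 9 sqrt(1 + sin^2(θ) φ'^2). Compute
    ∂L/∂φ = 0  (L has no explicit φ dependence),
    ∂L/∂φ' = 9 sin^2(θ) φ' / sqrt(1 + sin^2(θ) φ'^2).
Since ∂L/∂φ = 0, the Euler-Lagrange equation
    d/dθ(∂L/∂φ') − ∂L/∂φ = 0
reduces to d/dθ(∂L/∂φ') = 0, i.e. the momentum conjugate to φ is conserved:
    9 sin^2(θ) φ' / sqrt(1 + sin^2(θ) φ'^2) = C.
The overall factor of 9 is constant, so dividing through gives Clairaut's relation sin^2(θ) φ' / sqrt(1 + sin^2(θ) φ'^2) = C' (with C' = C/9). Solving for φ' and integrating gives the great-circle family
    cot(θ) = A cos(φ − φ_0),
i.e. the intersection of the sphere with a plane through the origin. The two constants A and φ_0 (equivalently C and one phase) are fixed by the two endpoint conditions.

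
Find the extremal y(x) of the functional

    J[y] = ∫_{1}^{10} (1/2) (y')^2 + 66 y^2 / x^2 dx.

The Lagrangian is L = (1/2) (y')^2 + 66 y^2 / x^2.
Compute ∂L/∂y = 132y/x^2, ∂L/∂y' = y'.
The Euler-Lagrange equation d/dx(∂L/∂y') − ∂L/∂y = 0 reduces to
    y'' − 132/x^2 · y = 0  (x > 0).
Its general solution is
    y(x) = A x^12 + B x^(-11),
with A, B fixed by the endpoint conditions.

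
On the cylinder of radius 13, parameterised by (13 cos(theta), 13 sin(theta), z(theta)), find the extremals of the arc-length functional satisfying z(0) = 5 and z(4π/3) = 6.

Parameterise the cylinder of radius R = 13 as
    r(θ) = (13 cos θ, 13 sin θ, z(θ)).
The arc-length element is
    ds = sqrt(169 + (dz/dθ)^2) dθ,
so the Lagrangian is L = sqrt(169 + z'^2).
L depends on z' only, not on z or θ, so ∂L/∂z = 0 and
    ∂L/∂z' = z' / sqrt(169 + z'^2).
The Euler-Lagrange equation gives
    d/dθ( z' / sqrt(169 + z'^2) ) = 0,
so z' is constant. Integrating once:
    z(θ) = a θ + b,
a helix on the cylinder (a straight line when the cylinder is unrolled). The constants a, b are determined by the endpoint conditions.
With endpoint conditions z(0) = 5 and z(4π/3) = 6: from z(0) = b we get b = 5, and a·4π/3 + 5 = 6 gives a = 3/(4π), so
    z(θ) = (3/(4π)) θ + 5.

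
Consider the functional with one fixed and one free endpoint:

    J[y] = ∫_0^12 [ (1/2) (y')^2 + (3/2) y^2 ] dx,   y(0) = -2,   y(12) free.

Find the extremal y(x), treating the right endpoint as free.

The Lagrangian L = (1/2) (y')^2 + (3/2) y^2 gives
    ∂L/∂y = 3 y,   ∂L/∂y' = y'.
Euler-Lagrange: y'' − 3 y = 0.
With k = sqrt(3), the general solution is
    y(x) = A cosh(sqrt(3) x) + B sinh(sqrt(3) x).
Fixed left endpoint y(0) = -2 ⇒ A = -2.
The right endpoint x = 12 is free, so the natural (transversality) condition is ∂L/∂y' |_{x=12} = 0, i.e. y'(12) = 0.
Compute y'(x) = A k sinh(k x) + B k cosh(k x), so
    y'(12) = A k sinh(k·12) + B k cosh(k·12) = 0
    ⇒ B = −A tanh(k·12) = 2 tanh(sqrt(3)·12).
Therefore the extremal is
    y(x) = −2 cosh(sqrt(3) x) + 2 tanh(sqrt(3)·12) sinh(sqrt(3) x).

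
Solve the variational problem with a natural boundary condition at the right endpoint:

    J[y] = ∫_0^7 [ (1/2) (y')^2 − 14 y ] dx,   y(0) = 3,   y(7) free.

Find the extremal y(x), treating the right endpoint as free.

The Lagrangian L = (1/2) (y')^2 − 14 y gives
    ∂L/∂y = −14,   ∂L/∂y' = y'.
Euler-Lagrange: d/dx(y') − (−14) = 0, i.e. y'' + 14 = 0, so
    y(x) = −(14/2) x^2 + C1 x + C2.
Fixed left endpoint y(0) = 3 ⇒ C2 = 3.
The right endpoint x = 7 is free, so the natural (transversality) condition is ∂L/∂y' |_{x=7} = 0, i.e. y'(7) = 0.
Compute y'(x) = −14 x + C1, so y'(7) = −98 + C1 = 0 ⇒ C1 = 98.
Therefore the extremal is
    y(x) = −7 x^2 + 98 x + 3.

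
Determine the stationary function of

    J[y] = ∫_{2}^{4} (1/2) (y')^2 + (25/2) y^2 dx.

The Lagrangian is L = (1/2) (y')^2 + (25/2) y^2.
Compute ∂L/∂y = 25y, ∂L/∂y' = y'.
The Euler-Lagrange equation d/dx(∂L/∂y') − ∂L/∂y = 0 reduces to
    y'' − 25 y = 0.
Its general solution is
    y(x) = A e^(5x) + B e^(−5x),
with A, B fixed by the endpoint conditions.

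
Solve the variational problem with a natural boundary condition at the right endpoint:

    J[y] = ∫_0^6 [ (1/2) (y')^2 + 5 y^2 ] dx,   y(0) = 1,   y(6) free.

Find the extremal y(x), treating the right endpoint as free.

The Lagrangian L = (1/2) (y')^2 + 5 y^2 gives
    ∂L/∂y = 10 y,   ∂L/∂y' = y'.
Euler-Lagrange: y'' − 10 y = 0.
With k = sqrt(10), the general solution is
    y(x) = A cosh(sqrt(10) x) + B sinh(sqrt(10) x).
Fixed left endpoint y(0) = 1 ⇒ A = 1.
The right endpoint x = 6 is free, so the natural (transversality) condition is ∂L/∂y' |_{x=6} = 0, i.e. y'(6) = 0.
Compute y'(x) = A k sinh(k x) + B k cosh(k x), so
    y'(6) = A k sinh(k·6) + B k cosh(k·6) = 0
    ⇒ B = −A tanh(k·6) = − tanh(sqrt(10)·6).
Therefore the extremal is
    y(x) = cosh(sqrt(10) x) − tanh(sqrt(10)·6) sinh(sqrt(10) x).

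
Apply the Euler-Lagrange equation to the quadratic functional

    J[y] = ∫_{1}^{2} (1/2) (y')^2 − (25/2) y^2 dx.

The Lagrangian is L = (1/2) (y')^2 − (25/2) y^2.
Compute ∂L/∂y = -25y, ∂L/∂y' = y'.
The Euler-Lagrange equation d/dx(∂L/∂y') − ∂L/∂y = 0 reduces to
    y'' + 25 y = 0.
Its general solution is
    y(x) = A sin(5x) + B cos(5x),
with A, B fixed by the endpoint conditions.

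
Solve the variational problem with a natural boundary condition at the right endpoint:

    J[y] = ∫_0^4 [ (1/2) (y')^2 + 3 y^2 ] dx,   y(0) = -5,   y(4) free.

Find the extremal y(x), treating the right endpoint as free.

The Lagrangian L = (1/2) (y')^2 + 3 y^2 gives
    ∂L/∂y = 6 y,   ∂L/∂y' = y'.
Euler-Lagrange: y'' − 6 y = 0.
With k = sqrt(6), the general solution is
    y(x) = A cosh(sqrt(6) x) + B sinh(sqrt(6) x).
Fixed left endpoint y(0) = -5 ⇒ A = -5.
The right endpoint x = 4 is free, so the natural (transversality) condition is ∂L/∂y' |_{x=4} = 0, i.e. y'(4) = 0.
Compute y'(x) = A k sinh(k x) + B k cosh(k x), so
    y'(4) = A k sinh(k·4) + B k cosh(k·4) = 0
    ⇒ B = −A tanh(k·4) = 5 tanh(sqrt(6)·4).
Therefore the extremal is
    y(x) = −5 cosh(sqrt(6) x) + 5 tanh(sqrt(6)·4) sinh(sqrt(6) x).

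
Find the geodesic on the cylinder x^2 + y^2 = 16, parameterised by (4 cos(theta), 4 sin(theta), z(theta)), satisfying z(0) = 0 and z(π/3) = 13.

Parameterise the cylinder of radius R = 4 as
    r(θ) = (4 cos θ, 4 sin θ, z(θ)).
The arc-length element is
    ds = sqrt(16 + (dz/dθ)^2) dθ,
so the Lagrangian is L = sqrt(16 + z'^2).
L depends on z' only, not on z or θ, so ∂L/∂z = 0 and
    ∂L/∂z' = z' / sqrt(16 + z'^2).
The Euler-Lagrange equation gives
    d/dθ( z' / sqrt(16 + z'^2) ) = 0,
so z' is constant. Integrating once:
    z(θ) = a θ + b,
a helix on the cylinder (a straight line when the cylinder is unrolled). The constants a, b are determined by the endpoint conditions.
With endpoint conditions z(0) = 0 and z(π/3) = 13: from z(0) = b we get b = 0, and a·π/3 + 0 = 13 gives a = 39/π, so
    z(θ) = (39/π) θ.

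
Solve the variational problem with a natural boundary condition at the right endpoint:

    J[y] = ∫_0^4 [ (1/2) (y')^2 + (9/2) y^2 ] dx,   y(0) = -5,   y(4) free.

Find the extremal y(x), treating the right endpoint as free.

The Lagrangian L = (1/2) (y')^2 + (9/2) y^2 gives
    ∂L/∂y = 9 y,   ∂L/∂y' = y'.
Euler-Lagrange: y'' − 9 y = 0.
With k = 3, the general solution is
    y(x) = A cosh(3 x) + B sinh(3 x).
Fixed left endpoint y(0) = -5 ⇒ A = -5.
The right endpoint x = 4 is free, so the natural (transversality) condition is ∂L/∂y' |_{x=4} = 0, i.e. y'(4) = 0.
Compute y'(x) = A k sinh(k x) + B k cosh(k x), so
    y'(4) = A k sinh(k·4) + B k cosh(k·4) = 0
    ⇒ B = −A tanh(k·4) = 5 tanh(3·4).
Therefore the extremal is
    y(x) = −5 cosh(3 x) + 5 tanh(3·4) sinh(3 x).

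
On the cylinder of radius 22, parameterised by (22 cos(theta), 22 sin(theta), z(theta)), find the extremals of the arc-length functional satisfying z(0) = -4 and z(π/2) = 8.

Parameterise the cylinder of radius R = 22 as
    r(θ) = (22 cos θ, 22 sin θ, z(θ)).
The arc-length element is
    ds = sqrt(484 + (dz/dθ)^2) dθ,
so the Lagrangian is L = sqrt(484 + z'^2).
L depends on z' only, not on z or θ, so ∂L/∂z = 0 and
    ∂L/∂z' = z' / sqrt(484 + z'^2).
The Euler-Lagrange equation gives
    d/dθ( z' / sqrt(484 + z'^2) ) = 0,
so z' is constant. Integrating once:
    z(θ) = a θ + b,
a helix on the cylinder (a straight line when the cylinder is unrolled). The constants a, b are determined by the endpoint conditions.
With endpoint conditions z(0) = -4 and z(π/2) = 8: from z(0) = b we get b = -4, and a·π/2 + -4 = 8 gives a = 24/π, so
    z(θ) = (24/π) θ − 4.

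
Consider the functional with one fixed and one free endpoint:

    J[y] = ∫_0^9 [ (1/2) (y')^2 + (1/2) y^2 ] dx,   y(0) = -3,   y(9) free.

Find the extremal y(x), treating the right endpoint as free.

The Lagrangian L = (1/2) (y')^2 + (1/2) y^2 gives
    ∂L/∂y = 1 y,   ∂L/∂y' = y'.
Euler-Lagrange: y'' − y = 0.
With k = 1, the general solution is
    y(x) = A cosh(x) + B sinh(x).
Fixed left endpoint y(0) = -3 ⇒ A = -3.
The right endpoint x = 9 is free, so the natural (transversality) condition is ∂L/∂y' |_{x=9} = 0, i.e. y'(9) = 0.
Compute y'(x) = A k sinh(k x) + B k cosh(k x), so
    y'(9) = A k sinh(k·9) + B k cosh(k·9) = 0
    ⇒ B = −A tanh(k·9) = 3 tanh(1·9).
Therefore the extremal is
    y(x) = −3 cosh(1 x) + 3 tanh(1·9) sinh(1 x).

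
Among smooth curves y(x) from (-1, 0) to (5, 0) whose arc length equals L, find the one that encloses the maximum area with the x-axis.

Set up the augmented Lagrangian using a multiplier λ for the length constraint:
    F(y, y') = y − λ sqrt(1 + y'^2).
F has no explicit x dependence, so the Beltrami identity yields a first integral
    F − y' ∂F/∂y' = C.
Compute ∂F/∂y' = −λ y' / sqrt(1 + y'^2). Then
    y − λ sqrt(1 + y'^2) + λ y'^2 / sqrt(1 + y'^2) = C
    ⇒  y − λ / sqrt(1 + y'^2) = C.
Solving for y' and integrating gives
    (x − a)^2 + (y − b)^2 = λ^2,
a circular arc of radius λ. The constants a, b are determined by the endpoint conditions y(-1) = y(5) = 0, and λ is fixed implicitly by the length constraint
    ∫_{-1}^{5} sqrt(1 + y'^2) dx = L.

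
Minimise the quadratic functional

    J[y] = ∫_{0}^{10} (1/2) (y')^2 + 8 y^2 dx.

The Lagrangian is L = (1/2) (y')^2 + 8 y^2.
Compute ∂L/∂y = 16y, ∂L/∂y' = y'.
The Euler-Lagrange equation d/dx(∂L/∂y') − ∂L/∂y = 0 reduces to
    y'' − 16 y = 0.
Its general solution is
    y(x) = A e^(4x) + B e^(−4x),
with A, B fixed by the endpoint conditions.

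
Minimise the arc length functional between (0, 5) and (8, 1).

Arc-length functional: J[y] = ∫ sqrt(1 + (y')^2) dx.
Lagrangian L = sqrt(1 + (y')^2) has no explicit y dependence, so ∂L/∂y = 0 and the Euler-Lagrange equation gives
    d/dx( y' / sqrt(1 + (y')^2) ) = 0  ⇒  y' / sqrt(1 + (y')^2) = const.
Hence y' is constant, so y(x) is affine.
Fitting the endpoints (0, 5) and (8, 1):
    slope m = (1 − 5) / (8 − 0) = -1/2,
    intercept c = 5 − m·0 = 5.
Extremal: y(x) = (-1/2) x + 5.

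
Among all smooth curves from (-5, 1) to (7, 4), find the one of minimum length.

Arc-length functional: J[y] = ∫ sqrt(1 + (y')^2) dx.
Lagrangian L = sqrt(1 + (y')^2) has no explicit y dependence, so ∂L/∂y = 0 and the Euler-Lagrange equation gives
    d/dx( y' / sqrt(1 + (y')^2) ) = 0  ⇒  y' / sqrt(1 + (y')^2) = const.
Hence y' is constant, so y(x) is affine.
Fitting the endpoints (-5, 1) and (7, 4):
    slope m = (4 − 1) / (7 − (-5)) = 1/4,
    intercept c = 1 − m·(-5) = 9/4.
Extremal: y(x) = (1/4) x + 9/4.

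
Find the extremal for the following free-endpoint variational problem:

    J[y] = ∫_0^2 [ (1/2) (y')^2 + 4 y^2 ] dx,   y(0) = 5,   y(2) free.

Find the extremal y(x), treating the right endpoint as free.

The Lagrangian L = (1/2) (y')^2 + 4 y^2 gives
    ∂L/∂y = 8 y,   ∂L/∂y' = y'.
Euler-Lagrange: y'' − 8 y = 0.
With k = sqrt(8), the general solution is
    y(x) = A cosh(sqrt(8) x) + B sinh(sqrt(8) x).
Fixed left endpoint y(0) = 5 ⇒ A = 5.
The right endpoint x = 2 is free, so the natural (transversality) condition is ∂L/∂y' |_{x=2} = 0, i.e. y'(2) = 0.
Compute y'(x) = A k sinh(k x) + B k cosh(k x), so
    y'(2) = A k sinh(k·2) + B k cosh(k·2) = 0
    ⇒ B = −A tanh(k·2) = − 5 tanh(sqrt(8)·2).
Therefore the extremal is
    y(x) = 5 cosh(sqrt(8) x) − 5 tanh(sqrt(8)·2) sinh(sqrt(8) x).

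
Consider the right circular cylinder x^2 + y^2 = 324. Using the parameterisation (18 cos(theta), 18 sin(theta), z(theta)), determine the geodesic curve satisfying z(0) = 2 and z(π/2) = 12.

Parameterise the cylinder of radius R = 18 as
    r(θ) = (18 cos θ, 18 sin θ, z(θ)).
The arc-length element is
    ds = sqrt(324 + (dz/dθ)^2) dθ,
so the Lagrangian is L = sqrt(324 + z'^2).
L depends on z' only, not on z or θ, so ∂L/∂z = 0 and
    ∂L/∂z' = z' / sqrt(324 + z'^2).
The Euler-Lagrange equation gives
    d/dθ( z' / sqrt(324 + z'^2) ) = 0,
so z' is constant. Integrating once:
    z(θ) = a θ + b,
a helix on the cylinder (a straight line when the cylinder is unrolled). The constants a, b are determined by the endpoint conditions.
With endpoint conditions z(0) = 2 and z(π/2) = 12: from z(0) = b we get b = 2, and a·π/2 + 2 = 12 gives a = 20/π, so
    z(θ) = (20/π) θ + 2.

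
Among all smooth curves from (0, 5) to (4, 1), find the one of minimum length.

Arc-length functional: J[y] = ∫ sqrt(1 + (y')^2) dx.
Lagrangian L = sqrt(1 + (y')^2) has no explicit y dependence, so ∂L/∂y = 0 and the Euler-Lagrange equation gives
    d/dx( y' / sqrt(1 + (y')^2) ) = 0  ⇒  y' / sqrt(1 + (y')^2) = const.
Hence y' is constant, so y(x) is affine.
Fitting the endpoints (0, 5) and (4, 1):
    slope m = (1 − 5) / (4 − 0) = -1,
    intercept c = 5 − m·0 = 5.
Extremal: y(x) = -x + 5.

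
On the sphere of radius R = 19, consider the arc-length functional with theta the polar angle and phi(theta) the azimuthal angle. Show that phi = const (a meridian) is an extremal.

On the sphere of radius R = 19 with spherical coordinates (θ, φ), the induced metric is
    ds^2 = 361(dθ^2 + sin^2(θ) dφ^2).
Using θ as the parameter, the arc-length functional becomes
    J[φ] = ∫ 19 sqrt(1 + sin^2(θ) (dφ/dθ)^2) dθ.
So L = 19 sqrt(1 + sin^2(θ) φ'^2). Compute
    ∂L/∂φ = 0  (L has no explicit φ dependence),
    ∂L/∂φ' = 19 sin^2(θ) φ' / sqrt(1 + sin^2(θ) φ'^2).
For the candidate φ(θ) = c (constant), φ' = 0, so ∂L/∂φ' evaluated along the candidate vanishes, and ∂L/∂φ is identically zero. Hence
    d/dθ(∂L/∂φ') − ∂L/∂φ = 0
is satisfied. Therefore meridians φ = const are extremals of arc length — they are geodesics on the sphere.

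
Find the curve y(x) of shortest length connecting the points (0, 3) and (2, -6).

Arc-length functional: J[y] = ∫ sqrt(1 + (y')^2) dx.
Lagrangian L = sqrt(1 + (y')^2) has no explicit y dependence, so ∂L/∂y = 0 and the Euler-Lagrange equation gives
    d/dx( y' / sqrt(1 + (y')^2) ) = 0  ⇒  y' / sqrt(1 + (y')^2) = const.
Hence y' is constant, so y(x) is affine.
Fitting the endpoints (0, 3) and (2, -6):
    slope m = ((-6) − 3) / (2 − 0) = -9/2,
    intercept c = 3 − m·0 = 3.
Extremal: y(x) = (-9/2) x + 3.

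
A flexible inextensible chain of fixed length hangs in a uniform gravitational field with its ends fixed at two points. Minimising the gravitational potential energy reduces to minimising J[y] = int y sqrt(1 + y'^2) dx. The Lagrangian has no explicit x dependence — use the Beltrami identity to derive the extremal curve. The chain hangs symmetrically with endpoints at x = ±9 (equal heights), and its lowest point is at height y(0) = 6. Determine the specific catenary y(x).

The Lagrangian L(y, y') = y sqrt(1 + y'^2) has no explicit x dependence, so the Beltrami identity applies:
    L − y' ∂L/∂y' = C.
Compute ∂L/∂y' = y · y' / sqrt(1 + y'^2). Then
    L − y' ∂L/∂y'
    = y sqrt(1 + y'^2) − y · y'^2 / sqrt(1 + y'^2)
    = y (1 + y'^2 − y'^2) / sqrt(1 + y'^2)
    = y / sqrt(1 + y'^2) = C.
Squaring gives y^2 = C^2 (1 + y'^2), i.e.
    y'^2 = y^2 / C^2 − 1.
Separating variables,
    dy / sqrt(y^2 − C^2) = dx / C,
and integrating gives arccosh(y / C) = (x − a)/C, so
    y(x) = C cosh((x − a)/C),
the catenary. The constants C and a are fixed by the two endpoint conditions (and, for the hanging-chain problem, the length constraint selects C).
Now fit the given data. The endpoints x = ±9 are symmetric at equal height, so the catenary is even about its minimum: a = 0 and y(x) = C cosh(x/C). The lowest point is y(0) = C cosh(0) = C, and we are told y(0) = 6, so C = 6. Therefore
    y(x) = 6 cosh(x/6),
and at the endpoints
    y(±9) = 6 cosh(9/6).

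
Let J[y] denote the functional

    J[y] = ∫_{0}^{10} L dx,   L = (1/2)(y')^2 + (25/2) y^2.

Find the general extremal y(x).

The Lagrangian is L = (1/2)(y')^2 + (25/2) y^2.
∂L/∂y = 25y.
∂L/∂y' = y'.
The Euler-Lagrange equation d/dx(∂L/∂y') − ∂L/∂y = 0 becomes:
    y'' - 25 y = 0
General solution: y(x) = A e^(5x) + B e^(-5x), where A and B are arbitrary constants fixed by the endpoint conditions.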